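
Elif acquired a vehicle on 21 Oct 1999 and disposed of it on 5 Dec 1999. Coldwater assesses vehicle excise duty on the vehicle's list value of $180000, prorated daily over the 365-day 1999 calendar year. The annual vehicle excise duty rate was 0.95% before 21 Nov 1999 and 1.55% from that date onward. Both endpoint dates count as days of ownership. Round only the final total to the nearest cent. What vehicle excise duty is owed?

21 Oct – 20 Nov 1999: 31 days at 0.95% → $180000 × 0.95% × 31/365 = $145.2329
21 Nov – 5 Dec 1999: 15 days at 1.55% → $180000 × 1.55% × 15/365 = $114.6575
Total = $259.8904

$259.89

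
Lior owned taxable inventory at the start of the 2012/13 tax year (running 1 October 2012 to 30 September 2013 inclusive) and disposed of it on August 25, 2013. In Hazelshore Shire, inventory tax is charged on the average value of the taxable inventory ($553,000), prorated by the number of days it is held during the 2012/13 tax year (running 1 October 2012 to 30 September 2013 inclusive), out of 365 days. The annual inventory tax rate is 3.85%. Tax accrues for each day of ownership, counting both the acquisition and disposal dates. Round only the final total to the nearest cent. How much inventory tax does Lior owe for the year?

Days held (October 1, 2012 – August 25, 2013): 329 out of 365
Tax = $553,000 × 3.85% × 329/365 = $19,190.6151

$19,190.62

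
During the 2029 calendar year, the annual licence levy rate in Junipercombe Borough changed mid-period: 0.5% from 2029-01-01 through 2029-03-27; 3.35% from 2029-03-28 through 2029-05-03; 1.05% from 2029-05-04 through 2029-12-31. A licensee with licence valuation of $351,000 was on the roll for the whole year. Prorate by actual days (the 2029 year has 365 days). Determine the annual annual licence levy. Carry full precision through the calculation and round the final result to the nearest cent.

$4,049.00

2029-01-01 to 2029-03-27: 86 days at 0.5% → $351,000 × 0.5% × 86/365 = $413.5068
2029-03-28 to 2029-05-03: 37 days at 3.35% → $351,000 × 3.35% × 37/365 = $1,191.9575
2029-05-04 to 2029-12-31: 242 days at 1.05% → $351,000 × 1.05% × 242/365 = $2,443.5370
Total = $4,049.0014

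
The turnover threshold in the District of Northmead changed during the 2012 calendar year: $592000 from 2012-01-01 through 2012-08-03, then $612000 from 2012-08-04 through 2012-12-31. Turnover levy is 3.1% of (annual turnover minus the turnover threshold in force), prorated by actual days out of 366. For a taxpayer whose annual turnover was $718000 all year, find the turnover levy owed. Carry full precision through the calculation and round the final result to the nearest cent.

2012-01-01 to 2012-08-03: 216 days, exemption $592000 → ($718000 − $592000) × 3.1% × 216/366 = $2305.1803
2012-08-04 to 2012-12-31: 150 days, exemption $612000 → ($718000 − $612000) × 3.1% × 150/366 = $1346.7213
Total = $3651.9016

$3651.90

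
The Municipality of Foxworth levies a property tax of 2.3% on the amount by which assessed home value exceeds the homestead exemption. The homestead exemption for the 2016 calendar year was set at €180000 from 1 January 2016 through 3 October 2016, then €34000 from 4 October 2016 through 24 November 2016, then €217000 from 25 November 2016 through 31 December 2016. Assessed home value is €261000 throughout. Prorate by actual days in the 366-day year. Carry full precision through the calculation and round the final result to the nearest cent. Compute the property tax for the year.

€2254.06

1 January – 3 October 2016: 277 days, exemption €180000 → (€261000 − €180000) × 2.3% × 277/366 = €1409.9754
4 October – 24 November 2016: 52 days, exemption €34000 → (€261000 − €34000) × 2.3% × 52/366 = €741.7814
25 November – 31 December 2016: 37 days, exemption €217000 → (€261000 − €217000) × 2.3% × 37/366 = €102.3060
Total = €2254.0628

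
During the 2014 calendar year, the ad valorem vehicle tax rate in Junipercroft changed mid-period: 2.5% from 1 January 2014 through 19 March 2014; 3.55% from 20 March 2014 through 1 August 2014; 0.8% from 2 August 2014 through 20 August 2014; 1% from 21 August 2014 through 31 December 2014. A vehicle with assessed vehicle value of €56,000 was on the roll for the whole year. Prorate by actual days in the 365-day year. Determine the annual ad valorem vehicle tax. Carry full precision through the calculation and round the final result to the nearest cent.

€1,261.84

1 January – 19 March 2014: 78 days at 2.5% → €56,000 × 2.5% × 78/365 = €299.1781
20 March – 1 August 2014: 135 days at 3.55% → €56,000 × 3.55% × 135/365 = €735.2877
2 August – 20 August 2014: 19 days at 0.8% → €56,000 × 0.8% × 19/365 = €23.3205
21 August – 31 December 2014: 133 days at 1% → €56,000 × 1% × 133/365 = €204.0548
Total = €1,261.8411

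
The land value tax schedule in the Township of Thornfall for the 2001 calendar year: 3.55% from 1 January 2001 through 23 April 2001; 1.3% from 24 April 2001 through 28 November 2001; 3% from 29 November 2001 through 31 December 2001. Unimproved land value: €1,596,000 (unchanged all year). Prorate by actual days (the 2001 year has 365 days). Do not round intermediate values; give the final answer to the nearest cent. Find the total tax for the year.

1 January – 23 April 2001: 113 days at 3.55% → €1,596,000 × 3.55% × 113/365 = €17,540.6959
24 April – 28 November 2001: 219 days at 1.3% → €1,596,000 × 1.3% × 219/365 = €12,448.8000
29 November – 31 December 2001: 33 days at 3% → €1,596,000 × 3% × 33/365 = €4,328.8767
Total = €34,318.3726

€34,318.37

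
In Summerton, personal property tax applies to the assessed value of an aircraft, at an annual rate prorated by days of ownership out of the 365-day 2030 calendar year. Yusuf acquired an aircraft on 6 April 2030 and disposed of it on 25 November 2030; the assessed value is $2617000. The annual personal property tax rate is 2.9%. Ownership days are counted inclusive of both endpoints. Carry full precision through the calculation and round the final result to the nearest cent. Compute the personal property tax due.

Days held (6 April – 25 November 2030): 234 out of 365
Tax = $2617000 × 2.9% × 234/365 = $48654.6904

$48654.69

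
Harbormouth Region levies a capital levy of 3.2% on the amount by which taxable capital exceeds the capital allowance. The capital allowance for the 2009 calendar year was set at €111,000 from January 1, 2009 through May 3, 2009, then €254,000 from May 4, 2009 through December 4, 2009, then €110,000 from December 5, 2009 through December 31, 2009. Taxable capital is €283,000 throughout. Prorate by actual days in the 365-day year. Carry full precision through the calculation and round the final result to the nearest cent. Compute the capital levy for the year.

€2,810.92

January 1 – May 3, 2009: 123 days, exemption €111,000 → (€283,000 − €111,000) × 3.2% × 123/365 = €1,854.7726
May 4 – December 4, 2009: 215 days, exemption €254,000 → (€283,000 − €254,000) × 3.2% × 215/365 = €546.6301
December 5 – December 31, 2009: 27 days, exemption €110,000 → (€283,000 − €110,000) × 3.2% × 27/365 = €409.5123
Total = €2,810.9151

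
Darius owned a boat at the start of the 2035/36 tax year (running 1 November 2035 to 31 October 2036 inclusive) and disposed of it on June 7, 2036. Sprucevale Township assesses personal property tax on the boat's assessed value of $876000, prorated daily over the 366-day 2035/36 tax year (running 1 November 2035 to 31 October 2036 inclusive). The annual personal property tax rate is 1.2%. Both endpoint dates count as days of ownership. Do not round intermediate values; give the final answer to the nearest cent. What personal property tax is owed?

Days held (November 1, 2035 – June 7, 2036): 220 out of 366
Tax = $876000 × 1.2% × 220/366 = $6318.6885

$6318.69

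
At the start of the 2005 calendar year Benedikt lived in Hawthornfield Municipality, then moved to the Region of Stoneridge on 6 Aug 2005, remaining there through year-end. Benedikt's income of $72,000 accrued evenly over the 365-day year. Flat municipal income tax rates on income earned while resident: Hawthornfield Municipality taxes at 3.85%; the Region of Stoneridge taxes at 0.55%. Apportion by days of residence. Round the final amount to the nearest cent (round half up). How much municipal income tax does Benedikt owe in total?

$1,808.58

Hawthornfield Municipality, 1 Jan – 5 Aug 2005: 217 days → $72,000 × 3.85% × 217/365 = $1,648.0110
The Region of Stoneridge, 6 Aug – 31 Dec 2005: 148 days → $72,000 × 0.55% × 148/365 = $160.5699
Total = $1,808.5808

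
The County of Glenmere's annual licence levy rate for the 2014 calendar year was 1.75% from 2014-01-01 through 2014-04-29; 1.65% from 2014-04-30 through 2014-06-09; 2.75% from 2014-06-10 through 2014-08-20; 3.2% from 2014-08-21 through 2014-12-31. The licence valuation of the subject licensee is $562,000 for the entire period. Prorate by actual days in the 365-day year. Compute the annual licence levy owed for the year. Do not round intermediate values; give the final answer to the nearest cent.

2014-01-01 to 2014-04-29: 119 days at 1.75% → $562,000 × 1.75% × 119/365 = $3,206.4795
2014-04-30 to 2014-06-09: 41 days at 1.65% → $562,000 × 1.65% × 41/365 = $1,041.6247
2014-06-10 to 2014-08-20: 72 days at 2.75% → $562,000 × 2.75% × 72/365 = $3,048.6575
2014-08-21 to 2014-12-31: 133 days at 3.2% → $562,000 × 3.2% × 133/365 = $6,553.0740
Total = $13,849.8356

$13,849.84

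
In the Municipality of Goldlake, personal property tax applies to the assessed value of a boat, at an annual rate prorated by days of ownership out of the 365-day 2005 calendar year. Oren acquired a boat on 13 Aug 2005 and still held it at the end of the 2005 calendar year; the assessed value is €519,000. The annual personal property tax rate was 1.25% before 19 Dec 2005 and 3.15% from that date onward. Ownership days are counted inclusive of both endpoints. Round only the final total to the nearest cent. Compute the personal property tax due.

€2,857.34

13 Aug – 18 Dec 2005: 128 days at 1.25% → €519,000 × 1.25% × 128/365 = €2,275.0685
19 Dec – 31 Dec 2005: 13 days at 3.15% → €519,000 × 3.15% × 13/365 = €582.2753
Total = €2,857.3438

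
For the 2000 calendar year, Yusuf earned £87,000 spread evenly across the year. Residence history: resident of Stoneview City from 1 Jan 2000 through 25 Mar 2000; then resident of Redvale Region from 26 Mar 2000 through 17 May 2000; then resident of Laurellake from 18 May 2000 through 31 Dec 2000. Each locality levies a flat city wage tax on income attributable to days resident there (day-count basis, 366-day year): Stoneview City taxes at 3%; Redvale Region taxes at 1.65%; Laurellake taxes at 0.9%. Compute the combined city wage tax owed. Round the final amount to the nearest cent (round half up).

Stoneview City, 1 Jan – 25 Mar 2000: 85 days → £87,000 × 3% × 85/366 = £606.1475
Redvale Region, 26 Mar – 17 May 2000: 53 days → £87,000 × 1.65% × 53/366 = £207.8730
Laurellake, 18 May – 31 Dec 2000: 228 days → £87,000 × 0.9% × 228/366 = £487.7705
Total = £1,301.7910

£1,301.79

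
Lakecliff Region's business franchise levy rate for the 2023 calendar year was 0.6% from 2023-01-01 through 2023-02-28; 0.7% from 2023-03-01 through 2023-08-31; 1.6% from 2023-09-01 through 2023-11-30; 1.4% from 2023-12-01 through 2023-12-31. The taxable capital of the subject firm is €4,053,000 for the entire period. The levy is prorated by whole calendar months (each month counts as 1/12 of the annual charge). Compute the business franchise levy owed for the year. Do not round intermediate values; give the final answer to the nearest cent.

€39,179.00

2023-01-01 to 2023-02-28: 2 months at 0.6% → €4,053,000 × 0.6% × 2/12 = €4,053.0000
2023-03-01 to 2023-08-31: 6 months at 0.7% → €4,053,000 × 0.7% × 6/12 = €14,185.5000
2023-09-01 to 2023-11-30: 3 months at 1.6% → €4,053,000 × 1.6% × 3/12 = €16,212.0000
2023-12-01 to 2023-12-31: 1 month at 1.4% → €4,053,000 × 1.4% × 1/12 = €4,728.5000
Total = €39,179.0000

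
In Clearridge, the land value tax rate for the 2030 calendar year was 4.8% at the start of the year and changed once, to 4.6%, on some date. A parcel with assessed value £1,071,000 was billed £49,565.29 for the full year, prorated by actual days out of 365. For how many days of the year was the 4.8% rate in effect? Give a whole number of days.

51 days

Let d = days at the first rate; then 365 − d days at the second rate.
£1,071,000 × [4.8%·d + 4.6%·(365−d)] / 365 = £49,565.29
Solving gives d = 51, so the new rate took effect on February 21, 2030.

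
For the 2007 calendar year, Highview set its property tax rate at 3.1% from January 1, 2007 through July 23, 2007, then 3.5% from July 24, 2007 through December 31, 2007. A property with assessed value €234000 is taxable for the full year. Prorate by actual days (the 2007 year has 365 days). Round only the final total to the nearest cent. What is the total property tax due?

€7666.87

January 1 – July 23, 2007: 204 days at 3.1% → €234000 × 3.1% × 204/365 = €4054.2904
July 24 – December 31, 2007: 161 days at 3.5% → €234000 × 3.5% × 161/365 = €3612.5753
Total = €7666.8658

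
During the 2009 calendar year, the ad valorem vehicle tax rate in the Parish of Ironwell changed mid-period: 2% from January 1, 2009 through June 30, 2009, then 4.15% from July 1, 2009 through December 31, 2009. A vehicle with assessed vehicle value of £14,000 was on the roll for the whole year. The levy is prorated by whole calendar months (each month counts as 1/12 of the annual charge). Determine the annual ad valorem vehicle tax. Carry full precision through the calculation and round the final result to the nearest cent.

£430.50

January 1 – June 30, 2009: 6 months at 2% → £14,000 × 2% × 6/12 = £140.0000
July 1 – December 31, 2009: 6 months at 4.15% → £14,000 × 4.15% × 6/12 = £290.5000
Total = £430.5000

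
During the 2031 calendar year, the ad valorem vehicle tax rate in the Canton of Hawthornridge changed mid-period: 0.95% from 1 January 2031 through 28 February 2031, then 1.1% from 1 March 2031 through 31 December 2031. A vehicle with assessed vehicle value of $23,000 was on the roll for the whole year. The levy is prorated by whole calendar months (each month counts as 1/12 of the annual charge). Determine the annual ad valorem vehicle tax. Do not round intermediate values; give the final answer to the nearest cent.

1 January – 28 February 2031: 2 months at 0.95% → $23,000 × 0.95% × 2/12 = $36.4167
1 March – 31 December 2031: 10 months at 1.1% → $23,000 × 1.1% × 10/12 = $210.8333
Total = $247.2500

$247.25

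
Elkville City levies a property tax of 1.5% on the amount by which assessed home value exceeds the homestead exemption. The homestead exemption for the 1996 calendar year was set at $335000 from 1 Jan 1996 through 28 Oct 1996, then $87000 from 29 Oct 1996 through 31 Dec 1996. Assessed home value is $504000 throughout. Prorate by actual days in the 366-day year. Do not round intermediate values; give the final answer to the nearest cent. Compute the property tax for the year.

$3185.49

1 Jan – 28 Oct 1996: 302 days, exemption $335000 → ($504000 − $335000) × 1.5% × 302/366 = $2091.7213
29 Oct – 31 Dec 1996: 64 days, exemption $87000 → ($504000 − $87000) × 1.5% × 64/366 = $1093.7705
Total = $3185.4918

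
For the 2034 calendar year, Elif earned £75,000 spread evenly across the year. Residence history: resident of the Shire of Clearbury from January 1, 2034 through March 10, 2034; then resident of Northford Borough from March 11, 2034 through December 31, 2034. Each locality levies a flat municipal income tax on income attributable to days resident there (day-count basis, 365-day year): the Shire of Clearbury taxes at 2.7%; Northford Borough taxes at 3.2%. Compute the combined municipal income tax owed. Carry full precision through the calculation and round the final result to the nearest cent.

The Shire of Clearbury, January 1 – March 10, 2034: 69 days → £75,000 × 2.7% × 69/365 = £382.8082
Northford Borough, March 11 – December 31, 2034: 296 days → £75,000 × 3.2% × 296/365 = £1,946.3014
Total = £2,329.1096

£2,329.11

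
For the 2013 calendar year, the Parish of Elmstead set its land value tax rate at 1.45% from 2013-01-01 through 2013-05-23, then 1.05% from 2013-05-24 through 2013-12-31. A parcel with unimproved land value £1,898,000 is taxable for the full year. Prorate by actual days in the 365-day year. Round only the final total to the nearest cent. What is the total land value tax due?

2013-01-01 to 2013-05-23: 143 days at 1.45% → £1,898,000 × 1.45% × 143/365 = £10,782.2000
2013-05-24 to 2013-12-31: 222 days at 1.05% → £1,898,000 × 1.05% × 222/365 = £12,121.2000
Total = £22,903.4000

£22,903.40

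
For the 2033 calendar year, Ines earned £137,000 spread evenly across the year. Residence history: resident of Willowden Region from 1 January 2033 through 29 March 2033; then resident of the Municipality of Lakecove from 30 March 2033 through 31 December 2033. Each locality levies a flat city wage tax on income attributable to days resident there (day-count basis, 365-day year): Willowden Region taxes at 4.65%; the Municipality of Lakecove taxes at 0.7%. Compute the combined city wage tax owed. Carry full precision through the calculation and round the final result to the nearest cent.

Willowden Region, 1 January – 29 March 2033: 88 days → £137,000 × 4.65% × 88/365 = £1,535.9014
The Municipality of Lakecove, 30 March – 31 December 2033: 277 days → £137,000 × 0.7% × 277/365 = £727.7890
Total = £2,263.6904

£2,263.69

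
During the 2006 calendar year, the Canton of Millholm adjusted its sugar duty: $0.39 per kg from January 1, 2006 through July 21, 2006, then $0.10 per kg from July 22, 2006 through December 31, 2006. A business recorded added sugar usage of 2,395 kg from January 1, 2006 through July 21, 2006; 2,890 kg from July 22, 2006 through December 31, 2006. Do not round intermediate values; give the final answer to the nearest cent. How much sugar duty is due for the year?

January 1 – July 21, 2006: 2,395 kg at $0.39/kg → $934.05
July 22 – December 31, 2006: 2,890 kg at $0.10/kg → $289.00

$1223.05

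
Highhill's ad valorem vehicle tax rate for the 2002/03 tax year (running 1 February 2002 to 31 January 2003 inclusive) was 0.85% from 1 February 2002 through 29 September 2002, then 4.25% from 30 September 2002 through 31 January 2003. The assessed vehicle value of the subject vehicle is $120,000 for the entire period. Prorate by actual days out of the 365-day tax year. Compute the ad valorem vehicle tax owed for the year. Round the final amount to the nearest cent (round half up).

1 February – 29 September 2002: 241 days at 0.85% → $120,000 × 0.85% × 241/365 = $673.4795
30 September 2002 – 31 January 2003: 124 days at 4.25% → $120,000 × 4.25% × 124/365 = $1,732.6027
Total = $2,406.0822

$2,406.08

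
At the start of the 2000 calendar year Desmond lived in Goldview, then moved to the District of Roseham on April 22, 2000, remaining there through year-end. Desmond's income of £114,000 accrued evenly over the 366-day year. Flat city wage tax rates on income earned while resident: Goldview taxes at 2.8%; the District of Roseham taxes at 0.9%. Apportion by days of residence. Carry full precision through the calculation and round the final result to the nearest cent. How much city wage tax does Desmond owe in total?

£1,688.82

Goldview, January 1 – April 21, 2000: 112 days → £114,000 × 2.8% × 112/366 = £976.7869
The District of Roseham, April 22 – December 31, 2000: 254 days → £114,000 × 0.9% × 254/366 = £712.0328
Total = £1,688.8197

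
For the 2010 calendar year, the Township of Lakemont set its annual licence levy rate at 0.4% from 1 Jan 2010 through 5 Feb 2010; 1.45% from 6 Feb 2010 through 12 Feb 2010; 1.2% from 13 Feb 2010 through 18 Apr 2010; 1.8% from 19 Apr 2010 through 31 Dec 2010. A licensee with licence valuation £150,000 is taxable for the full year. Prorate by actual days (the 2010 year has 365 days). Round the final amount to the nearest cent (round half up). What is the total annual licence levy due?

1 Jan – 5 Feb 2010: 36 days at 0.4% → £150,000 × 0.4% × 36/365 = £59.1781
6 Feb – 12 Feb 2010: 7 days at 1.45% → £150,000 × 1.45% × 7/365 = £41.7123
13 Feb – 18 Apr 2010: 65 days at 1.2% → £150,000 × 1.2% × 65/365 = £320.5479
19 Apr – 31 Dec 2010: 257 days at 1.8% → £150,000 × 1.8% × 257/365 = £1,901.0959
Total = £2,322.5342

£2,322.53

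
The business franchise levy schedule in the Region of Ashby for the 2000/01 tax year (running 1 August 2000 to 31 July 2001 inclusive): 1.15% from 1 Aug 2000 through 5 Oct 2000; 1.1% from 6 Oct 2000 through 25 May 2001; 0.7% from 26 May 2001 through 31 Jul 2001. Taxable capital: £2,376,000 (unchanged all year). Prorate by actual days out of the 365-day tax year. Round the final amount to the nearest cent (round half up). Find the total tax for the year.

£24,606.25

1 Aug – 5 Oct 2000: 66 days at 1.15% → £2,376,000 × 1.15% × 66/365 = £4,940.7781
6 Oct 2000 – 25 May 2001: 232 days at 1.1% → £2,376,000 × 1.1% × 232/365 = £16,612.4712
26 May – 31 Jul 2001: 67 days at 0.7% → £2,376,000 × 0.7% × 67/365 = £3,052.9973
Total = £24,606.2466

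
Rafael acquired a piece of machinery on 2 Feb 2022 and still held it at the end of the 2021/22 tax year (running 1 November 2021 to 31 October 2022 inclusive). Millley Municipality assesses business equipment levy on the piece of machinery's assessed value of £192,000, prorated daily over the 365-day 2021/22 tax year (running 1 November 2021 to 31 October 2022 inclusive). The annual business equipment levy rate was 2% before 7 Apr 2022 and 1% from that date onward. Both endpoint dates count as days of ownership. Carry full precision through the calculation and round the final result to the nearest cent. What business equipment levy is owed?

2 Feb – 6 Apr 2022: 64 days at 2% → £192,000 × 2% × 64/365 = £673.3151
7 Apr – 31 Oct 2022: 208 days at 1% → £192,000 × 1% × 208/365 = £1,094.1370
Total = £1,767.4521

£1,767.45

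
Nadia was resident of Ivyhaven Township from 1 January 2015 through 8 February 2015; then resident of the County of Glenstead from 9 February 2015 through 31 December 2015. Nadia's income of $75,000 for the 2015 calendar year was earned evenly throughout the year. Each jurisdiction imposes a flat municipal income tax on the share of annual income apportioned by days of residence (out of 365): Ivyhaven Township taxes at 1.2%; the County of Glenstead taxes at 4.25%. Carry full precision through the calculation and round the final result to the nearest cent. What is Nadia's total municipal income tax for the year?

$2,943.08

Ivyhaven Township, 1 January – 8 February 2015: 39 days → $75,000 × 1.2% × 39/365 = $96.1644
The County of Glenstead, 9 February – 31 December 2015: 326 days → $75,000 × 4.25% × 326/365 = $2,846.9178
Total = $2,943.0822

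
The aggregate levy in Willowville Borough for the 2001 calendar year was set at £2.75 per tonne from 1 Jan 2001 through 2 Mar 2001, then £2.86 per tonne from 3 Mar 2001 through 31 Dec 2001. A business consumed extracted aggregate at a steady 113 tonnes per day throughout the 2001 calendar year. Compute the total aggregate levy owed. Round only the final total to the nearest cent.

£117,202.47

1 Jan – 2 Mar 2001: 61 days × 113 tonnes/day = 6,893 tonnes at £2.75/tonne → £18,955.75
3 Mar – 31 Dec 2001: 304 days × 113 tonnes/day = 34,352 tonnes at £2.86/tonne → £98,246.72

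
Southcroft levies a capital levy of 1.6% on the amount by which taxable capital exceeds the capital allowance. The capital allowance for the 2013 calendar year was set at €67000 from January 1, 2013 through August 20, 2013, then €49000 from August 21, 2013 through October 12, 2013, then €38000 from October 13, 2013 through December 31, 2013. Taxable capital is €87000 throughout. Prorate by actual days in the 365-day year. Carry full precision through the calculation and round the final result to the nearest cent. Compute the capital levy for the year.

January 1 – August 20, 2013: 232 days, exemption €67000 → (€87000 − €67000) × 1.6% × 232/365 = €203.3973
August 21 – October 12, 2013: 53 days, exemption €49000 → (€87000 − €49000) × 1.6% × 53/365 = €88.2849
October 13 – December 31, 2013: 80 days, exemption €38000 → (€87000 − €38000) × 1.6% × 80/365 = €171.8356
Total = €463.5178

€463.52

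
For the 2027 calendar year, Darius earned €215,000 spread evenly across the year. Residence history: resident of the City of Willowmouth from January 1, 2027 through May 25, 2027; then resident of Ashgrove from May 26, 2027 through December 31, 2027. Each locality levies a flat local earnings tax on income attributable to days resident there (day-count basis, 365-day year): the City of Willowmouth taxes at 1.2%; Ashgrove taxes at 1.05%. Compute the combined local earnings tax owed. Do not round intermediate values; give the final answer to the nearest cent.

The City of Willowmouth, January 1 – May 25, 2027: 145 days → €215,000 × 1.2% × 145/365 = €1,024.9315
Ashgrove, May 26 – December 31, 2027: 220 days → €215,000 × 1.05% × 220/365 = €1,360.6849
Total = €2,385.6164

€2,385.62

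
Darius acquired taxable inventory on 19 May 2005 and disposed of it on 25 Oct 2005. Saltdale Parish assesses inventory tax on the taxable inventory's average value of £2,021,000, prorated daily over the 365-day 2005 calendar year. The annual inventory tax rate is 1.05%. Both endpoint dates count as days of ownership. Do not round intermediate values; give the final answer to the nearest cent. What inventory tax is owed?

£9,302.14

Days held (19 May – 25 Oct 2005): 160 out of 365
Tax = £2,021,000 × 1.05% × 160/365 = £9,302.1370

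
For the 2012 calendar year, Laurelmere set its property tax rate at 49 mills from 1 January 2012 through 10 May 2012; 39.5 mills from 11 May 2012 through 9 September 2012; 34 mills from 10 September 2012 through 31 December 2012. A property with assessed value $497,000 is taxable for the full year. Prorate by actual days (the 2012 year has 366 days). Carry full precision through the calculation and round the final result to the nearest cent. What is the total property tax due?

$20,477.49

1 January – 10 May 2012: 131 days at 49 mills → $497,000 × 4.9% × 131/366 = $8,716.5109
11 May – 9 September 2012: 122 days at 39.5 mills → $497,000 × 3.95% × 122/366 = $6,543.8333
10 September – 31 December 2012: 113 days at 34 mills → $497,000 × 3.4% × 113/366 = $5,217.1421
Total = $20,477.4863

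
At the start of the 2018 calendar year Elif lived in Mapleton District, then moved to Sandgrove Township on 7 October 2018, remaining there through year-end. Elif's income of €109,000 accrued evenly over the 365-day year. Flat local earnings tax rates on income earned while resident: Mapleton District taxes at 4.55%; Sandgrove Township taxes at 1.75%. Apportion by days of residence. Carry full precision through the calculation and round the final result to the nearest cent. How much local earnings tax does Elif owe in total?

€4,240.40

Mapleton District, 1 January – 6 October 2018: 279 days → €109,000 × 4.55% × 279/365 = €3,790.9603
Sandgrove Township, 7 October – 31 December 2018: 86 days → €109,000 × 1.75% × 86/365 = €449.4384
Total = €4,240.3986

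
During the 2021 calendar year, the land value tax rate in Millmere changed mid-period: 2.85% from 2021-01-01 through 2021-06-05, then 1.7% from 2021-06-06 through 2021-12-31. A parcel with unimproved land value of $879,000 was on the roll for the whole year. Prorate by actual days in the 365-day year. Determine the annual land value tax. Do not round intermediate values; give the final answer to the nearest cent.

2021-01-01 to 2021-06-05: 156 days at 2.85% → $879,000 × 2.85% × 156/365 = $10,706.9425
2021-06-06 to 2021-12-31: 209 days at 1.7% → $879,000 × 1.7% × 209/365 = $8,556.4027
Total = $19,263.3452

$19,263.35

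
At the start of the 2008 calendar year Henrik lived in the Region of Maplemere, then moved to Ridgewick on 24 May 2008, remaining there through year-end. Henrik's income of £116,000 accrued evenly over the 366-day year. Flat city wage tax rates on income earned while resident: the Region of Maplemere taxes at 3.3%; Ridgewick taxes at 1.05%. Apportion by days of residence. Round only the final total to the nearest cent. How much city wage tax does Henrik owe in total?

The Region of Maplemere, 1 Jan – 23 May 2008: 144 days → £116,000 × 3.3% × 144/366 = £1,506.0984
Ridgewick, 24 May – 31 Dec 2008: 222 days → £116,000 × 1.05% × 222/366 = £738.7869
Total = £2,244.8852

£2,244.89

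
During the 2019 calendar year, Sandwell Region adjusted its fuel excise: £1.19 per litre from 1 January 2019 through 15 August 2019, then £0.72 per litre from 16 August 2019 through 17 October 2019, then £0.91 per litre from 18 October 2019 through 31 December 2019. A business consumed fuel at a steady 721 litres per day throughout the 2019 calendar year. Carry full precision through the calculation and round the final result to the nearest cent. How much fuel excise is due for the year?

1 January – 15 August 2019: 227 days × 721 litres/day = 163,667 litres at £1.19/litre → £194763.73
16 August – 17 October 2019: 63 days × 721 litres/day = 45,423 litres at £0.72/litre → £32704.56
18 October – 31 December 2019: 75 days × 721 litres/day = 54,075 litres at £0.91/litre → £49208.25

£276676.54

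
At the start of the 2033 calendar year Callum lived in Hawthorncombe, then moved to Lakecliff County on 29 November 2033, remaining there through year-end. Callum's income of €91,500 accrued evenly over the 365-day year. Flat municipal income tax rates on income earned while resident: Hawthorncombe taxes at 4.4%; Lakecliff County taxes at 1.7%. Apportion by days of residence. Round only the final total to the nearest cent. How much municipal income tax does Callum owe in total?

Hawthorncombe, 1 January – 28 November 2033: 332 days → €91,500 × 4.4% × 332/365 = €3,662.0055
Lakecliff County, 29 November – 31 December 2033: 33 days → €91,500 × 1.7% × 33/365 = €140.6342
Total = €3,802.6397

€3,802.64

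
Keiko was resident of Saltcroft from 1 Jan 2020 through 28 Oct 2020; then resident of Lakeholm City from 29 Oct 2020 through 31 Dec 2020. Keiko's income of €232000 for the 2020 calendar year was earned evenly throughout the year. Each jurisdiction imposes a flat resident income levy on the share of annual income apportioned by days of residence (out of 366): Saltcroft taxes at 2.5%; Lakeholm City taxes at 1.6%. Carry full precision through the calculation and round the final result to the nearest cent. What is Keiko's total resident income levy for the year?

Saltcroft, 1 Jan – 28 Oct 2020: 302 days → €232000 × 2.5% × 302/366 = €4785.7923
Lakeholm City, 29 Oct – 31 Dec 2020: 64 days → €232000 × 1.6% × 64/366 = €649.0929
Total = €5434.8852

€5434.89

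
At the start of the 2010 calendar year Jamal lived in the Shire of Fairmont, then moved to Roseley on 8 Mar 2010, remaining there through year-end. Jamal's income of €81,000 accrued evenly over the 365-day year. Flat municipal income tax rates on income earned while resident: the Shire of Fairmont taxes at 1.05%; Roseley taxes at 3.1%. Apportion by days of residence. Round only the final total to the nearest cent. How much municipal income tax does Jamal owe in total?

€2,210.75

The Shire of Fairmont, 1 Jan – 7 Mar 2010: 66 days → €81,000 × 1.05% × 66/365 = €153.7890
Roseley, 8 Mar – 31 Dec 2010: 299 days → €81,000 × 3.1% × 299/365 = €2,056.9562
Total = €2,210.7452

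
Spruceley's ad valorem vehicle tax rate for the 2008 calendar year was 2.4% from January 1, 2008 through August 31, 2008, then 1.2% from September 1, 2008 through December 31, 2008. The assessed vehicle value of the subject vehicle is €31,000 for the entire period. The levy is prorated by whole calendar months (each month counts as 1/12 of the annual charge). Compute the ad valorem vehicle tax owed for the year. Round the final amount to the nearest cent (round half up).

€620.00

January 1 – August 31, 2008: 8 months at 2.4% → €31,000 × 2.4% × 8/12 = €496.0000
September 1 – December 31, 2008: 4 months at 1.2% → €31,000 × 1.2% × 4/12 = €124.0000
Total = €620.0000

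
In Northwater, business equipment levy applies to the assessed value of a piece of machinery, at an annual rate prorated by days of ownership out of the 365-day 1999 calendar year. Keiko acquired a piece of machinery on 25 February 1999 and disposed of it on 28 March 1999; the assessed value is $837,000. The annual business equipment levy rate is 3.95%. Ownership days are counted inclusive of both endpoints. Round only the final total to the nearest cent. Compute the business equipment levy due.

$2,898.54

Days held (25 February – 28 March 1999): 32 out of 365
Tax = $837,000 × 3.95% × 32/365 = $2,898.5425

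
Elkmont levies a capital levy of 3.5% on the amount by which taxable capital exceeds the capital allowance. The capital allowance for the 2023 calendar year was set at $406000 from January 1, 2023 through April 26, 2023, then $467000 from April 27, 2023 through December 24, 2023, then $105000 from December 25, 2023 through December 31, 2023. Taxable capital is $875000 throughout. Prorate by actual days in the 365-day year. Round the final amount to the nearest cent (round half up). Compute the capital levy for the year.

January 1 – April 26, 2023: 116 days, exemption $406000 → ($875000 − $406000) × 3.5% × 116/365 = $5216.8219
April 27 – December 24, 2023: 242 days, exemption $467000 → ($875000 − $467000) × 3.5% × 242/365 = $9467.8356
December 25 – December 31, 2023: 7 days, exemption $105000 → ($875000 − $105000) × 3.5% × 7/365 = $516.8493
Total = $15201.5068

$15201.51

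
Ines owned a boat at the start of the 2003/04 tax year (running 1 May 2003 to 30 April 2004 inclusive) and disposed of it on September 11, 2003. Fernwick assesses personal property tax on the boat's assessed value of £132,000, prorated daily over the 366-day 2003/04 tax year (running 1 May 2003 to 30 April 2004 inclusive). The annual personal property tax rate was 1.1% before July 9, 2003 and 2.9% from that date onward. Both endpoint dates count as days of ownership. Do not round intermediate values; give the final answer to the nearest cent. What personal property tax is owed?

May 1 – July 8, 2003: 69 days at 1.1% → £132,000 × 1.1% × 69/366 = £273.7377
July 9 – September 11, 2003: 65 days at 2.9% → £132,000 × 2.9% × 65/366 = £679.8361
Total = £953.5738

£953.57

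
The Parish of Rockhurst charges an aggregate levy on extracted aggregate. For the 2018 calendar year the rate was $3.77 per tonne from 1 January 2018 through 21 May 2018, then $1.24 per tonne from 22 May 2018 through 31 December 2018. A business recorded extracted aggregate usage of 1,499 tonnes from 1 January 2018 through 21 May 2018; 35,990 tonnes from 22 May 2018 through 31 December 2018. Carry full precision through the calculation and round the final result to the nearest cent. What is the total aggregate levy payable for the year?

1 January – 21 May 2018: 1,499 tonnes at $3.77/tonne → $5,651.23
22 May – 31 December 2018: 35,990 tonnes at $1.24/tonne → $44,627.60

$50,278.83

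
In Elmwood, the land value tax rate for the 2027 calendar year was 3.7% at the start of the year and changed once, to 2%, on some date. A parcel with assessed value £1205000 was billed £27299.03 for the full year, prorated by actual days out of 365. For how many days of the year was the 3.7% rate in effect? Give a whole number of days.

Let d = days at the first rate; then 365 − d days at the second rate.
£1205000 × [3.7%·d + 2%·(365−d)] / 365 = £27299.03
Solving gives d = 57, so the new rate took effect on February 27, 2027.

57 days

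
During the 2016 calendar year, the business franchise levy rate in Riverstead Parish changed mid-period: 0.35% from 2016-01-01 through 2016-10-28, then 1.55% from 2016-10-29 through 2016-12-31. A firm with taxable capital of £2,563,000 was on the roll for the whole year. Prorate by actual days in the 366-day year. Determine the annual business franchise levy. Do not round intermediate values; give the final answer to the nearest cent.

£14,348.60

2016-01-01 to 2016-10-28: 302 days at 0.35% → £2,563,000 × 0.35% × 302/366 = £7,401.8880
2016-10-29 to 2016-12-31: 64 days at 1.55% → £2,563,000 × 1.55% × 64/366 = £6,946.7104
Total = £14,348.5984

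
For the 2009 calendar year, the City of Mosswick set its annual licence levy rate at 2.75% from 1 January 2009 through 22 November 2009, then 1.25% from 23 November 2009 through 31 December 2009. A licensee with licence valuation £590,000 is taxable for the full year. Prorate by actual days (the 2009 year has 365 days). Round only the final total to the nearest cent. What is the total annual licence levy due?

£15,279.38

1 January – 22 November 2009: 326 days at 2.75% → £590,000 × 2.75% × 326/365 = £14,491.3699
23 November – 31 December 2009: 39 days at 1.25% → £590,000 × 1.25% × 39/365 = £788.0137
Total = £15,279.3836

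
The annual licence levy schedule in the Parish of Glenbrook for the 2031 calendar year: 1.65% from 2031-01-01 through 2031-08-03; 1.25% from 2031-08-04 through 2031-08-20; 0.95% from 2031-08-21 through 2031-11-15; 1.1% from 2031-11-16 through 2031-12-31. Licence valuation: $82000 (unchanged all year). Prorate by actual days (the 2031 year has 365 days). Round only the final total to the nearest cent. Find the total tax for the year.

$1144.07

2031-01-01 to 2031-08-03: 215 days at 1.65% → $82000 × 1.65% × 215/365 = $796.9726
2031-08-04 to 2031-08-20: 17 days at 1.25% → $82000 × 1.25% × 17/365 = $47.7397
2031-08-21 to 2031-11-15: 87 days at 0.95% → $82000 × 0.95% × 87/365 = $185.6795
2031-11-16 to 2031-12-31: 46 days at 1.1% → $82000 × 1.1% × 46/365 = $113.6767
Total = $1144.0685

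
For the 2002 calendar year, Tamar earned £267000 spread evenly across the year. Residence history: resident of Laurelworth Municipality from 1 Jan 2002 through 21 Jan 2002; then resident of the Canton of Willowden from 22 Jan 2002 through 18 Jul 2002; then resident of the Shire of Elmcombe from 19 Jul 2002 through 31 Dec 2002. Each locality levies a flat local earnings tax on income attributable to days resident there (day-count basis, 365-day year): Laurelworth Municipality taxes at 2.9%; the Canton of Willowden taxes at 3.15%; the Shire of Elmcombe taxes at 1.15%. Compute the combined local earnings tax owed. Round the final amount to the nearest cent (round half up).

£5943.49

Laurelworth Municipality, 1 Jan – 21 Jan 2002: 21 days → £267000 × 2.9% × 21/365 = £445.4877
The Canton of Willowden, 22 Jan – 18 Jul 2002: 178 days → £267000 × 3.15% × 178/365 = £4101.5589
The Shire of Elmcombe, 19 Jul – 31 Dec 2002: 166 days → £267000 × 1.15% × 166/365 = £1396.4466
Total = £5943.4932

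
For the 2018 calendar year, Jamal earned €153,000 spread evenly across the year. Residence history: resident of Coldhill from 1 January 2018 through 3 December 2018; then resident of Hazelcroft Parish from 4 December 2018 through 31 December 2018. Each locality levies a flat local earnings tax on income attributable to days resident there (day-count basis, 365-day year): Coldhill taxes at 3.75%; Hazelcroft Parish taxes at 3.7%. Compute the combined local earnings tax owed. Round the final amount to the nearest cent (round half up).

Coldhill, 1 January – 3 December 2018: 337 days → €153,000 × 3.75% × 337/365 = €5,297.3630
Hazelcroft Parish, 4 December – 31 December 2018: 28 days → €153,000 × 3.7% × 28/365 = €434.2685
Total = €5,731.6315

€5,731.63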